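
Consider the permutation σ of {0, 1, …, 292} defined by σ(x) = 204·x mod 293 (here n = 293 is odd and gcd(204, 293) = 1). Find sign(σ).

Orbit of 204 under x↦204x: [204, 10, 282, 100, 183, 121, 72]… (length divides ord_293(204)).
π_204 has 2 disjoint cycles with lengths [292, 1] on {0,…,292}.
2 cycles on 293: each ℓ→(−1)^(ℓ−1), product (−1)^291 = -1.
Zolotarev: (204|293) = -1, matching the cycle-count sign.

-1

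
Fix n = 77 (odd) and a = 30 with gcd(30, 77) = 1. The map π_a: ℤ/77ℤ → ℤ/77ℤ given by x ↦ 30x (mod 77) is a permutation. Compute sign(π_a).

Trace 51: π^k(51) = [51, 67, 8, 9, 39, 15, 65] for k=0..6.
The orbit structure of x ↦ 30x mod 77: 6 orbits of sizes [30, 30, 10, 3, 3, 1].
sign(π) = (−1)^{n − #cycles} = (−1)^{77−6} = (−1)^71 = -1.
Check: (30/77) = -1 by Zolotarev.

-1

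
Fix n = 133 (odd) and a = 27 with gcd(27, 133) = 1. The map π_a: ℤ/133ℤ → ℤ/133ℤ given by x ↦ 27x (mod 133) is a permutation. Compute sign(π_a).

Start at x=1: 1 → 27 → 64 → 132 → 106 → 69 → 1 (one orbit).
π_27 has 25 disjoint cycles with lengths [6, 6, 6, 6, 6, 6, 6, 6, 6, 6, 6, 6, 6, 6, 6, 6, 6, 6, 6, 6, 6, 2, 2, 2, 1] on {0,…,132}.
25 cycles on 133: each ℓ→(−1)^(ℓ−1), product (−1)^108 = +1.
The Jacobi symbol (27|133) = +1 (Zolotarev) agrees.

+1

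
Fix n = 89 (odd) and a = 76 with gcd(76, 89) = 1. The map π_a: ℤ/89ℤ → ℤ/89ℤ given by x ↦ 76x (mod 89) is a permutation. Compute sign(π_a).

-1

Orbit of 31 under x↦76x: [31, 42, 77, 67, 19, 20, 7]… (length divides ord_89(76)).
Cycle type of π: 88 + 1; total 2 cycles.
2 cycles on 89: each ℓ→(−1)^(ℓ−1), product (−1)^87 = -1.
(76|89)_J = -1 (Zolotarev's lemma cross-check).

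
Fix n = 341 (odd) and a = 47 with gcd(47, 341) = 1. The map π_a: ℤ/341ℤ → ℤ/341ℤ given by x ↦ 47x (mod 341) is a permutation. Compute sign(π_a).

+1

Start at x=47: 47 → 163 → 159 → 312 → 1 → 47 (one orbit).
The orbit structure of x ↦ 47x mod 341: 69 orbits of sizes [5, 5, 5, 5, 5, 5, 5, 5, 5, 5, 5, 5, 5, 5, 5, 5, 5, 5, 5, 5, 5, 5, 5, 5, 5, 5, 5, 5, 5, 5, 5, 5, 5, 5, 5, 5, 5, 5, 5, 5, 5, 5, 5, 5, 5, 5, 5, 5, 5, 5, 5, 5, 5, 5, 5, 5, 5, 5, 5, 5, 5, 5, 5, 5, 5, 5, 5, 5, 1].
341 − 69 = 272 transpositions; sign(π) = (−1)^272 = +1.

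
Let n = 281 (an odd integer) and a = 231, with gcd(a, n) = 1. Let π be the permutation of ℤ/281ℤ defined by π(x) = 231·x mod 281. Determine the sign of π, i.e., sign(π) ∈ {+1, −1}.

Trace 116: π^k(116) = [116, 101, 8, 162, 49, 79, 265] for k=0..6.
Cycle type of π: 70×4 + 1; total 5 cycles.
n − c = 281 − 5 = 276; sign = (−1)^276 = +1.
(231|281)_J = +1 (Zolotarev's lemma cross-check).

+1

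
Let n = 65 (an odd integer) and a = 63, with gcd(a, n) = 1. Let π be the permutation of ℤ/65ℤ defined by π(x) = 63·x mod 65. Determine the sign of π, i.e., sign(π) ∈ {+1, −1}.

Start at x=32: 32 → 1 → 63 → 4 → 57 → 16 → 33 → … (one orbit).
7 cycles of lengths [12, 12, 12, 12, 12, 4, 1].
sign(π) = (−1)^{n − #cycles} = (−1)^{65−7} = (−1)^58 = +1.
Zolotarev: (63|65) = +1, matching the cycle-count sign.

+1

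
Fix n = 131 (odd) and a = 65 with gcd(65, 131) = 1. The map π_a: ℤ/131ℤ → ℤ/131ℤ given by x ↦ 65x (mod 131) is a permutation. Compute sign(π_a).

Start at x=65: 65 → 33 → 49 → 41 → 45 → 43 → 44 → … (one orbit).
Decompose π into cycles: lengths [65, 65, 1] (3 cycles, including the fixed point 0).
sign(π) = (−1)^{n − #cycles} = (−1)^{131−3} = (−1)^128 = +1.
Check: (65/131) = +1 by Zolotarev.

+1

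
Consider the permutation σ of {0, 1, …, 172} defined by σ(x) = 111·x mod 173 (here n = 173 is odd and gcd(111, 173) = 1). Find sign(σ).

Start at x=116: 116 → 74 → 83 → 44 → 40 → 115 → 136 → … (one orbit).
Cycle lengths of π_111 on ℤ/173ℤ: [172, 1]; 2 cycles in total.
sign(π) = (−1)^{n − #cycles} = (−1)^{173−2} = (−1)^171 = -1.
Via Zolotarev, sign(π_{111}) = (111|173) = -1.

-1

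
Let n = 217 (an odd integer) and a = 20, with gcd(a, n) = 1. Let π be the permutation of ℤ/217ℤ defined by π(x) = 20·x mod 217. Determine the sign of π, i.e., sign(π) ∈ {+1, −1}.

Trace 20: π^k(20) = [20, 183, 188, 71, 118, 190, 111] for k=0..6.
12 cycles of lengths [30, 30, 30, 30, 30, 30, 15, 15, 2, 2, 2, 1].
217 − 12 = 205 transpositions; sign(π) = (−1)^205 = -1.

-1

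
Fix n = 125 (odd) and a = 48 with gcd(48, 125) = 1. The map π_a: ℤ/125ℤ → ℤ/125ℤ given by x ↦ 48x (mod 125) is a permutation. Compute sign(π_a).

-1

Start at x=24: 24 → 27 → 46 → 83 → 109 → 107 → 11 → … (one orbit).
π_48 has 4 disjoint cycles with lengths [100, 20, 4, 1] on {0,…,124}.
125 − 4 = 121 transpositions; sign(π) = (−1)^121 = -1.
The Jacobi symbol (48|125) = -1 (Zolotarev) agrees.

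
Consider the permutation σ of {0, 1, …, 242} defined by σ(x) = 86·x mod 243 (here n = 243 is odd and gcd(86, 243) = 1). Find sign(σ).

-1

Start at x=215: 215 → 22 → 191 → 145 → 77 → 61 → 143 → … (one orbit).
Decompose π into cycles: lengths [162, 54, 18, 6, 2, 1] (6 cycles, including the fixed point 0).
With 6 cycles on 243 points, sign = (−1)^{243−6} = -1.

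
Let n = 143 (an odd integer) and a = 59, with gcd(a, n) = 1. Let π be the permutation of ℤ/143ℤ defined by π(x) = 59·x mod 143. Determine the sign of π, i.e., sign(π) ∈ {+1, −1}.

-1

Orbit of 59 under x↦59x: [59, 49, 31, 113, 89, 103, 71]… (length divides ord_143(59)).
Cycle lengths of π_59 on ℤ/143ℤ: [60, 60, 12, 5, 5, 1]; 6 cycles in total.
n − c = 143 − 6 = 137; sign = (−1)^137 = -1.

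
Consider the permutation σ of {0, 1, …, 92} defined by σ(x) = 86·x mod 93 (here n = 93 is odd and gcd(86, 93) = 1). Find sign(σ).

+1

Start at x=16: 16 → 74 → 40 → 92 → 7 → 44 → 64 → … (one orbit).
Cycle lengths of π_86 on ℤ/93ℤ: [30, 30, 30, 2, 1]; 5 cycles in total.
sign(π) = (−1)^{n − #cycles} = (−1)^{93−5} = (−1)^88 = +1.
(86|93)_J = +1 (Zolotarev's lemma cross-check).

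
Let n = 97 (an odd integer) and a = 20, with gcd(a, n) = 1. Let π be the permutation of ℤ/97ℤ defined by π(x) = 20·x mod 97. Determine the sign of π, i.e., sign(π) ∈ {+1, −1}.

Orbit of 28 under x↦20x: [28, 75, 45, 27, 55, 33, 78]… (length divides ord_97(20)).
Decompose π into cycles: lengths [32, 32, 32, 1] (4 cycles, including the fixed point 0).
Σ(ℓ_i−1) = 97−4 = 93; sign = (−1)^93 = -1.

-1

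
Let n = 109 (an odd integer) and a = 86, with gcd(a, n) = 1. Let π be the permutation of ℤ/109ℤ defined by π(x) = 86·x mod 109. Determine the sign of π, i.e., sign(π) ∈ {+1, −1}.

Orbit of 66 under x↦86x: [66, 8, 34, 90, 1, 86, 93]… (length divides ord_109(86)).
Decompose π into cycles: lengths [36, 36, 36, 1] (4 cycles, including the fixed point 0).
sign(π) = (−1)^{n − #cycles} = (−1)^{109−4} = (−1)^105 = -1.
Via Zolotarev, sign(π_{86}) = (86|109) = -1.

-1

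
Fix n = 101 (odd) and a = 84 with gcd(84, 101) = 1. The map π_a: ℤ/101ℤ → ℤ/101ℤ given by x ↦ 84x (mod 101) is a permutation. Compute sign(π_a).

+1

Start at x=1: 1 → 84 → 87 → 36 → 95 → 1 (one orbit).
Cycle lengths of π_84 on ℤ/101ℤ: [5, 5, 5, 5, 5, 5, 5, 5, 5, 5, 5, 5, 5, 5, 5, 5, 5, 5, 5, 5, 1]; 21 cycles in total.
n − c = 101 − 21 = 80; sign = (−1)^80 = +1.
Check: (84/101) = +1 by Zolotarev.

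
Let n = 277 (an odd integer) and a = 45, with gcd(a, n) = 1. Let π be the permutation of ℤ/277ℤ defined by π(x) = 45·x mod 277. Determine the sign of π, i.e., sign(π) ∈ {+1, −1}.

-1

Trace 107: π^k(107) = [107, 106, 61, 252, 260, 66, 200] for k=0..6.
Cycle type of π: 276 + 1; total 2 cycles.
277 − 2 = 275 transpositions; sign(π) = (−1)^275 = -1.
(45|277)_J = -1 (Zolotarev's lemma cross-check).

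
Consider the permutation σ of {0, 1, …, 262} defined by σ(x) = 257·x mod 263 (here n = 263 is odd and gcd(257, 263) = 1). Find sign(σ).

-1

Orbit of 85 under x↦257x: [85, 16, 167, 50, 226, 222, 246]… (length divides ord_263(257)).
Decompose π into cycles: lengths [262, 1] (2 cycles, including the fixed point 0).
263 − 2 = 261 transpositions; sign(π) = (−1)^261 = -1.
Check: (257/263) = -1 by Zolotarev.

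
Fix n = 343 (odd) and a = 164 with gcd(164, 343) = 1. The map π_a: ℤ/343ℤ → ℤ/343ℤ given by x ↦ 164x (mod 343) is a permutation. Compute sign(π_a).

-1

Start at x=124: 124 → 99 → 115 → 338 → 209 → 319 → 180 → … (one orbit).
The orbit structure of x ↦ 164x mod 343: 4 orbits of sizes [294, 42, 6, 1].
4 cycles on 343: each ℓ→(−1)^(ℓ−1), product (−1)^339 = -1.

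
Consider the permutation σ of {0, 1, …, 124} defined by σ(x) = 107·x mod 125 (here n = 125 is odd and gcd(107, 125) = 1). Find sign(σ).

Trace 74: π^k(74) = [74, 43, 101, 57, 99, 93, 76] for k=0..6.
Cycle lengths of π_107 on ℤ/125ℤ: [20, 20, 20, 20, 20, 4, 4, 4, 4, 4, 4, 1]; 12 cycles in total.
sign(π) = (−1)^{n − #cycles} = (−1)^{125−12} = (−1)^113 = -1.
Zolotarev: (107|125) = -1, matching the cycle-count sign.

-1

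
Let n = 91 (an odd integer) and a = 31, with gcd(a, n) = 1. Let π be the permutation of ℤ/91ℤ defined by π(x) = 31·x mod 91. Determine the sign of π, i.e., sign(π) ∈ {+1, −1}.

Trace 5: π^k(5) = [5, 64, 73, 79, 83, 25, 47] for k=0..6.
11 cycles of lengths [12, 12, 12, 12, 12, 12, 6, 4, 4, 4, 1].
91 − 11 = 80 transpositions; sign(π) = (−1)^80 = +1.
The Jacobi symbol (31|91) = +1 (Zolotarev) agrees.

+1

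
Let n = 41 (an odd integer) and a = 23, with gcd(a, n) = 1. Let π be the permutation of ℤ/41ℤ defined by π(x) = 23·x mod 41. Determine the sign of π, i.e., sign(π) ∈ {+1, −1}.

+1

Trace 40: π^k(40) = [40, 18, 4, 10, 25, 1, 23] for k=0..6.
π_23 has 5 disjoint cycles with lengths [10, 10, 10, 10, 1] on {0,…,40}.
sign(π) = (−1)^{n − #cycles} = (−1)^{41−5} = (−1)^36 = +1.
(23|41)_J = +1 (Zolotarev's lemma cross-check).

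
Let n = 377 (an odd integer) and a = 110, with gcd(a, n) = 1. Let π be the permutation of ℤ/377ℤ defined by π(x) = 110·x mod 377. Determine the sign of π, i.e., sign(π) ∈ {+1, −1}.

-1

Start at x=349: 349 → 313 → 123 → 335 → 281 → 373 → 314 → … (one orbit).
Cycle lengths of π_110 on ℤ/377ℤ: [84, 84, 84, 84, 12, 7, 7, 7, 7, 1]; 10 cycles in total.
With 10 cycles on 377 points, sign = (−1)^{377−10} = -1.
Check: (110/377) = -1 by Zolotarev.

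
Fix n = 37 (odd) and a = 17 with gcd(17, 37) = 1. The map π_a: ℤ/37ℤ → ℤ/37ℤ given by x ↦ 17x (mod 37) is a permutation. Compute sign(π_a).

-1

Start at x=13: 13 → 36 → 20 → 7 → 8 → 25 → 18 → … (one orbit).
Cycle lengths of π_17 on ℤ/37ℤ: [36, 1]; 2 cycles in total.
sign(π) = (−1)^{n − #cycles} = (−1)^{37−2} = (−1)^35 = -1.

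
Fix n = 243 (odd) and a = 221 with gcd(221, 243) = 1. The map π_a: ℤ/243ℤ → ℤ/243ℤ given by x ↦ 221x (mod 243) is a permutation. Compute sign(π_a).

Trace 25: π^k(25) = [25, 179, 193, 128, 100, 230, 43] for k=0..6.
6 cycles of lengths [162, 54, 18, 6, 2, 1].
Σ(ℓ_i−1) = 243−6 = 237; sign = (−1)^237 = -1.
Zolotarev: (221|243) = -1, matching the cycle-count sign.

-1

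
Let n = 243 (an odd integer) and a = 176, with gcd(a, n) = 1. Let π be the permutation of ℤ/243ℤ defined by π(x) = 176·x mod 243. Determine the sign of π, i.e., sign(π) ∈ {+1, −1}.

Trace 200: π^k(200) = [200, 208, 158, 106, 188, 40, 236] for k=0..6.
π_176 has 6 disjoint cycles with lengths [162, 54, 18, 6, 2, 1] on {0,…,242}.
6 cycles on 243: each ℓ→(−1)^(ℓ−1), product (−1)^237 = -1.
(176|243)_J = -1 (Zolotarev's lemma cross-check).

-1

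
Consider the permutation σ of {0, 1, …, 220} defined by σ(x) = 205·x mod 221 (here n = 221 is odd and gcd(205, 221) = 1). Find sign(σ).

Trace 35: π^k(35) = [35, 103, 120, 69, 1, 205] for k=0..5.
51 cycles of lengths [6, 6, 6, 6, 6, 6, 6, 6, 6, 6, 6, 6, 6, 6, 6, 6, 6, 6, 6, 6, 6, 6, 6, 6, 6, 6, 6, 6, 6, 6, 6, 6, 6, 6, 1, 1, 1, 1, 1, 1, 1, 1, 1, 1, 1, 1, 1, 1, 1, 1, 1].
sign(π) = (−1)^{n − #cycles} = (−1)^{221−51} = (−1)^170 = +1.

+1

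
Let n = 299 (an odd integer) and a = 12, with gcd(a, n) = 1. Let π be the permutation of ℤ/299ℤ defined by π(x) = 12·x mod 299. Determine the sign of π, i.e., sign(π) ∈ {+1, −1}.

Start at x=248: 248 → 285 → 131 → 77 → 27 → 25 → 1 → … (one orbit).
Cycle lengths of π_12 on ℤ/299ℤ: [22, 22, 22, 22, 22, 22, 22, 22, 22, 22, 22, 22, 11, 11, 2, 2, 2, 2, 2, 2, 1]; 21 cycles in total.
With 21 cycles on 299 points, sign = (−1)^{299−21} = +1.
Check: (12/299) = +1 by Zolotarev.

+1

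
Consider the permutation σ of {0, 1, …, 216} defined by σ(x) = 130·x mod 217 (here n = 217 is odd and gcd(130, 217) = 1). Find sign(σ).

Start at x=1: 1 → 130 → 191 → 92 → 25 → 212 → 1 (one orbit).
The orbit structure of x ↦ 130x mod 217: 38 orbits of sizes [6, 6, 6, 6, 6, 6, 6, 6, 6, 6, 6, 6, 6, 6, 6, 6, 6, 6, 6, 6, 6, 6, 6, 6, 6, 6, 6, 6, 6, 6, 6, 6, 6, 6, 6, 3, 3, 1].
n − c = 217 − 38 = 179; sign = (−1)^179 = -1.
The Jacobi symbol (130|217) = -1 (Zolotarev) agrees.

-1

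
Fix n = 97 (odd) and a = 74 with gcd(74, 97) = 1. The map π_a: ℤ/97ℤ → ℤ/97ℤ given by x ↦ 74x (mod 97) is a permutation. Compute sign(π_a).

Trace 34: π^k(34) = [34, 91, 41, 27, 58, 24, 30] for k=0..6.
Decompose π into cycles: lengths [96, 1] (2 cycles, including the fixed point 0).
sign(π) = (−1)^{n − #cycles} = (−1)^{97−2} = (−1)^95 = -1.

-1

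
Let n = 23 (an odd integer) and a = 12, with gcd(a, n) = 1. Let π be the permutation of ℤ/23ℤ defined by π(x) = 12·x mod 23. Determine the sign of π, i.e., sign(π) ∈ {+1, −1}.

+1

Orbit of 8 under x↦12x: [8, 4, 2, 1, 12, 6, 3]… (length divides ord_23(12)).
π_12 has 3 disjoint cycles with lengths [11, 11, 1] on {0,…,22}.
sign(π) = (−1)^{n − #cycles} = (−1)^{23−3} = (−1)^20 = +1.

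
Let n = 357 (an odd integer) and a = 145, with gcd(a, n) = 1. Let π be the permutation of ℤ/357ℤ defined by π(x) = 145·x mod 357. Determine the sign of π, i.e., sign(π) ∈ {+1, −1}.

-1

Trace 106: π^k(106) = [106, 19, 256, 349, 268, 304, 169] for k=0..6.
Cycle lengths of π_145 on ℤ/357ℤ: [24, 24, 24, 24, 24, 24, 24, 24, 24, 24, 24, 24, 8, 8, 8, 8, 8, 8, 6, 6, 6, 1, 1, 1]; 24 cycles in total.
n − c = 357 − 24 = 333; sign = (−1)^333 = -1.
The Jacobi symbol (145|357) = -1 (Zolotarev) agrees.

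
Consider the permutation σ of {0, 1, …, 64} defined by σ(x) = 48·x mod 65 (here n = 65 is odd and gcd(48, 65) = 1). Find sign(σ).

-1

Trace 27: π^k(27) = [27, 61, 3, 14, 22, 16, 53] for k=0..6.
π_48 has 10 disjoint cycles with lengths [12, 12, 12, 12, 4, 3, 3, 3, 3, 1] on {0,…,64}.
With 10 cycles on 65 points, sign = (−1)^{65−10} = -1.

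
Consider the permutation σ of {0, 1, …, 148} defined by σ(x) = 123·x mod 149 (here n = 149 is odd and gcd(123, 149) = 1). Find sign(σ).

+1

Orbit of 88 under x↦123x: [88, 96, 37, 81, 129, 73, 39]… (length divides ord_149(123)).
Decompose π into cycles: lengths [37, 37, 37, 37, 1] (5 cycles, including the fixed point 0).
With 5 cycles on 149 points, sign = (−1)^{149−5} = +1.
The Jacobi symbol (123|149) = +1 (Zolotarev) agrees.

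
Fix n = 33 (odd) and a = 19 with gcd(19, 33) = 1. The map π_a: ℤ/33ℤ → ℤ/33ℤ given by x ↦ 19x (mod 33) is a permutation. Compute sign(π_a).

-1

Trace 7: π^k(7) = [7, 1, 19, 31, 28, 4, 10] for k=0..6.
π_19 has 6 disjoint cycles with lengths [10, 10, 10, 1, 1, 1] on {0,…,32}.
n − c = 33 − 6 = 27; sign = (−1)^27 = -1.
(19|33)_J = -1 (Zolotarev's lemma cross-check).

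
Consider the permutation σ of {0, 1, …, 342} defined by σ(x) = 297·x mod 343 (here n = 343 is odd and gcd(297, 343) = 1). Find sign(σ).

-1

Trace 123: π^k(123) = [123, 173, 274, 87, 114, 244, 95] for k=0..6.
π_297 has 4 disjoint cycles with lengths [294, 42, 6, 1] on {0,…,342}.
4 cycles on 343: each ℓ→(−1)^(ℓ−1), product (−1)^339 = -1.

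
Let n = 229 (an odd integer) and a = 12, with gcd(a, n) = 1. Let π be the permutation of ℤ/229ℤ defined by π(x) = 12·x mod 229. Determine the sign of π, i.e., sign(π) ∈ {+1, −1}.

Start at x=95: 95 → 224 → 169 → 196 → 62 → 57 → 226 → … (one orbit).
π_12 has 3 disjoint cycles with lengths [114, 114, 1] on {0,…,228}.
Σ(ℓ_i−1) = 229−3 = 226; sign = (−1)^226 = +1.

+1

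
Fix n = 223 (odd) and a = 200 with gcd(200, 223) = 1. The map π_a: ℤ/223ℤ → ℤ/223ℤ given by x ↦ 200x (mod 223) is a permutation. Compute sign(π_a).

Orbit of 101 under x↦200x: [101, 130, 132, 86, 29, 2, 177]… (length divides ord_223(200)).
π_200 has 3 disjoint cycles with lengths [111, 111, 1] on {0,…,222}.
3 cycles on 223: each ℓ→(−1)^(ℓ−1), product (−1)^220 = +1.
Check: (200/223) = +1 by Zolotarev.

+1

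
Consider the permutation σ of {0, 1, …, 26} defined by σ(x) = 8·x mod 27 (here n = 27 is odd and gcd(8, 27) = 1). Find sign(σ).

-1

Start at x=10: 10 → 26 → 19 → 17 → 1 → 8 → 10 (one orbit).
Cycle lengths of π_8 on ℤ/27ℤ: [6, 6, 6, 2, 2, 2, 2, 1]; 8 cycles in total.
sign(π) = (−1)^{n − #cycles} = (−1)^{27−8} = (−1)^19 = -1.
(8|27)_J = -1 (Zolotarev's lemma cross-check).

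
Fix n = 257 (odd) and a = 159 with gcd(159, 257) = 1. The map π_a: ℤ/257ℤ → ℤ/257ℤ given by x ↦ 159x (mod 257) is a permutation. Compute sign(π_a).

Trace 52: π^k(52) = [52, 44, 57, 68, 18, 35, 168] for k=0..6.
Cycle type of π: 128×2 + 1; total 3 cycles.
257 − 3 = 254 transpositions; sign(π) = (−1)^254 = +1.
Check: (159/257) = +1 by Zolotarev.

+1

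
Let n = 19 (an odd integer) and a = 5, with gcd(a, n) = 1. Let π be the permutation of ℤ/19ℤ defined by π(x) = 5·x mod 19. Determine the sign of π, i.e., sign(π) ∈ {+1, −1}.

Trace 11: π^k(11) = [11, 17, 9, 7, 16, 4, 1] for k=0..6.
3 cycles of lengths [9, 9, 1].
19 − 3 = 16 transpositions; sign(π) = (−1)^16 = +1.

+1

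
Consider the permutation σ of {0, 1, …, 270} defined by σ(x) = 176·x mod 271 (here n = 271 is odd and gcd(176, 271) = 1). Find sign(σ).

+1

Orbit of 195 under x↦176x: [195, 174, 1, 176, 82, 69, 220]… (length divides ord_271(176)).
3 cycles of lengths [135, 135, 1].
3 cycles on 271: each ℓ→(−1)^(ℓ−1), product (−1)^268 = +1.
(176|271)_J = +1 (Zolotarev's lemma cross-check).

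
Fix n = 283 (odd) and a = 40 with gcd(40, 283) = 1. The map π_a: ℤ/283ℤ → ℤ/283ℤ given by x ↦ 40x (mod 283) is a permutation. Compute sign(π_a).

+1

Start at x=99: 99 → 281 → 203 → 196 → 199 → 36 → 25 → … (one orbit).
Decompose π into cycles: lengths [141, 141, 1] (3 cycles, including the fixed point 0).
3 cycles on 283: each ℓ→(−1)^(ℓ−1), product (−1)^280 = +1.
Check: (40/283) = +1 by Zolotarev.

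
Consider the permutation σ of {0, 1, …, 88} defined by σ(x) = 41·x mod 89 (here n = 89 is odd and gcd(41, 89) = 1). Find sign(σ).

Trace 10: π^k(10) = [10, 54, 78, 83, 21, 60, 57] for k=0..6.
The orbit structure of x ↦ 41x mod 89: 2 orbits of sizes [88, 1].
sign(π) = (−1)^{n − #cycles} = (−1)^{89−2} = (−1)^87 = -1.
Zolotarev: (41|89) = -1, matching the cycle-count sign.

-1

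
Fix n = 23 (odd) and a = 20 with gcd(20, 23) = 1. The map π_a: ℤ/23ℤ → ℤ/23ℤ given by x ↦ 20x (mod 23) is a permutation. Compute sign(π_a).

-1

Trace 19: π^k(19) = [19, 12, 10, 16, 21, 6, 5] for k=0..6.
π_20 has 2 disjoint cycles with lengths [22, 1] on {0,…,22}.
sign(π) = (−1)^{n − #cycles} = (−1)^{23−2} = (−1)^21 = -1.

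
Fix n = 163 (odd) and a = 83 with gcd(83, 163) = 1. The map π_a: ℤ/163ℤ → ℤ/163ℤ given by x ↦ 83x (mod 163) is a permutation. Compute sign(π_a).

Orbit of 96 under x↦83x: [96, 144, 53, 161, 160, 77, 34]… (length divides ord_163(83)).
Decompose π into cycles: lengths [81, 81, 1] (3 cycles, including the fixed point 0).
sign(π) = (−1)^{n − #cycles} = (−1)^{163−3} = (−1)^160 = +1.
Zolotarev: (83|163) = +1, matching the cycle-count sign.

+1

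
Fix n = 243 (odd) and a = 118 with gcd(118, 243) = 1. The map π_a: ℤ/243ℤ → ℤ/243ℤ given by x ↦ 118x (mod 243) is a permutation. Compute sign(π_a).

Start at x=82: 82 → 199 → 154 → 190 → 64 → 19 → 55 → … (one orbit).
27 cycles of lengths [27, 27, 27, 27, 27, 27, 9, 9, 9, 9, 9, 9, 3, 3, 3, 3, 3, 3, 1, 1, 1, 1, 1, 1, 1, 1, 1].
243 − 27 = 216 transpositions; sign(π) = (−1)^216 = +1.
Zolotarev: (118|243) = +1, matching the cycle-count sign.

+1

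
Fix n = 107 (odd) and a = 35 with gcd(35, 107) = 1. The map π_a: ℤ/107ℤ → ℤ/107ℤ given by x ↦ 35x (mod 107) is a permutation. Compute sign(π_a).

Start at x=102: 102 → 39 → 81 → 53 → 36 → 83 → 16 → … (one orbit).
3 cycles of lengths [53, 53, 1].
107 − 3 = 104 transpositions; sign(π) = (−1)^104 = +1.
Check: (35/107) = +1 by Zolotarev.

+1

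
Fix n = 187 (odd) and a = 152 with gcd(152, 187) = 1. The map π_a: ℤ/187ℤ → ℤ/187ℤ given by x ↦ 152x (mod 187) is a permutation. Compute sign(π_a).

+1

Orbit of 137 under x↦152x: [137, 67, 86, 169, 69, 16, 1]… (length divides ord_187(152)).
Cycle type of π: 10×16 + 5×2 + 2×8 + 1; total 27 cycles.
187 − 27 = 160 transpositions; sign(π) = (−1)^160 = +1.
The Jacobi symbol (152|187) = +1 (Zolotarev) agrees.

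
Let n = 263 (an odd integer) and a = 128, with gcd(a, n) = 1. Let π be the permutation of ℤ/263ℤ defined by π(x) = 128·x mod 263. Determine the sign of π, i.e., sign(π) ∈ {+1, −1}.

+1

Start at x=34: 34 → 144 → 22 → 186 → 138 → 43 → 244 → … (one orbit).
Decompose π into cycles: lengths [131, 131, 1] (3 cycles, including the fixed point 0).
3 cycles on 263: each ℓ→(−1)^(ℓ−1), product (−1)^260 = +1.
(128|263)_J = +1 (Zolotarev's lemma cross-check).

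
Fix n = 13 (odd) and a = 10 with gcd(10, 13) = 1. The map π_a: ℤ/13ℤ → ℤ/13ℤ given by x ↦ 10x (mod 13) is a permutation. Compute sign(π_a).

+1

Trace 3: π^k(3) = [3, 4, 1, 10, 9, 12] for k=0..5.
The orbit structure of x ↦ 10x mod 13: 3 orbits of sizes [6, 6, 1].
3 cycles on 13: each ℓ→(−1)^(ℓ−1), product (−1)^10 = +1.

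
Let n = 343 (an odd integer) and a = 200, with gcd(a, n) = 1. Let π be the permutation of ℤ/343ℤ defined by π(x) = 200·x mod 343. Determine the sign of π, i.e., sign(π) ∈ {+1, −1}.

+1

Orbit of 218 under x↦200x: [218, 39, 254, 36, 340, 86, 50]… (length divides ord_343(200)).
Cycle lengths of π_200 on ℤ/343ℤ: [147, 147, 21, 21, 3, 3, 1]; 7 cycles in total.
With 7 cycles on 343 points, sign = (−1)^{343−7} = +1.
Via Zolotarev, sign(π_{200}) = (200|343) = +1.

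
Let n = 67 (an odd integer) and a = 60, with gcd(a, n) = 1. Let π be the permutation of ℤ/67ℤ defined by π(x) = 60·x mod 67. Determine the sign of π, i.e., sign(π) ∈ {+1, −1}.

+1

Start at x=6: 6 → 25 → 26 → 19 → 1 → 60 → 49 → … (one orbit).
π_60 has 3 disjoint cycles with lengths [33, 33, 1] on {0,…,66}.
3 cycles on 67: each ℓ→(−1)^(ℓ−1), product (−1)^64 = +1.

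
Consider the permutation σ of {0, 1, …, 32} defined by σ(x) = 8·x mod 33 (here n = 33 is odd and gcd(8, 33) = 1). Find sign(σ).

Trace 16: π^k(16) = [16, 29, 1, 8, 31, 17, 4] for k=0..6.
Cycle type of π: 10×3 + 2 + 1; total 5 cycles.
Σ(ℓ_i−1) = 33−5 = 28; sign = (−1)^28 = +1.

+1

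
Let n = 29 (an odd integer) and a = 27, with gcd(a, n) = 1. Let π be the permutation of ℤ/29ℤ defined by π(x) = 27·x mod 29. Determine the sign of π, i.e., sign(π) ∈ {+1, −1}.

-1

Orbit of 23 under x↦27x: [23, 12, 5, 19, 20, 18, 22]… (length divides ord_29(27)).
Cycle type of π: 28 + 1; total 2 cycles.
2 cycles on 29: each ℓ→(−1)^(ℓ−1), product (−1)^27 = -1.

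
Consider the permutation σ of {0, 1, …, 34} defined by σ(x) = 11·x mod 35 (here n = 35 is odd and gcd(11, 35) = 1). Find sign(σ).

+1

Start at x=16: 16 → 1 → 11 → 16 (one orbit).
The orbit structure of x ↦ 11x mod 35: 15 orbits of sizes [3, 3, 3, 3, 3, 3, 3, 3, 3, 3, 1, 1, 1, 1, 1].
15 cycles on 35: each ℓ→(−1)^(ℓ−1), product (−1)^20 = +1.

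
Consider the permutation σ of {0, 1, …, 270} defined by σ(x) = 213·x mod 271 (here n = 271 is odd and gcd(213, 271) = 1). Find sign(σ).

Trace 17: π^k(17) = [17, 98, 7, 136, 242, 56, 4] for k=0..6.
Cycle type of π: 135×2 + 1; total 3 cycles.
271 − 3 = 268 transpositions; sign(π) = (−1)^268 = +1.

+1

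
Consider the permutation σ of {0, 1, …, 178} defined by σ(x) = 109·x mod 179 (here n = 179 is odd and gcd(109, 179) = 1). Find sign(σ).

-1

Orbit of 123 under x↦109x: [123, 161, 7, 47, 111, 106, 98]… (length divides ord_179(109)).
π_109 has 2 disjoint cycles with lengths [178, 1] on {0,…,178}.
Σ(ℓ_i−1) = 179−2 = 177; sign = (−1)^177 = -1.
Check: (109/179) = -1 by Zolotarev.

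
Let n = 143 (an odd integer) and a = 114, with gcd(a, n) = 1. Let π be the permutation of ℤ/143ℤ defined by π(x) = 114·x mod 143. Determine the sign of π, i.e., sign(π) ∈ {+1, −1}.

Trace 1: π^k(1) = [1, 114, 126, 64, 3, 56, 92] for k=0..6.
π_114 has 9 disjoint cycles with lengths [30, 30, 30, 30, 6, 6, 5, 5, 1] on {0,…,142}.
143 − 9 = 134 transpositions; sign(π) = (−1)^134 = +1.
Check: (114/143) = +1 by Zolotarev.

+1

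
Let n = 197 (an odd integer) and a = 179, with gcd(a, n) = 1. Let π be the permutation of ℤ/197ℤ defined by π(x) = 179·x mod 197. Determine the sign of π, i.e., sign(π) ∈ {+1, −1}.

Trace 97: π^k(97) = [97, 27, 105, 80, 136, 113, 133] for k=0..6.
The orbit structure of x ↦ 179x mod 197: 2 orbits of sizes [196, 1].
197 − 2 = 195 transpositions; sign(π) = (−1)^195 = -1.
(179|197)_J = -1 (Zolotarev's lemma cross-check).

-1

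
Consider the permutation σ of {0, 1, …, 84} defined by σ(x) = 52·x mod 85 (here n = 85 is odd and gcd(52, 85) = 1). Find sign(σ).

Start at x=69: 69 → 18 → 1 → 52 → 69 (one orbit).
34 cycles of lengths [4, 4, 4, 4, 4, 4, 4, 4, 4, 4, 4, 4, 4, 4, 4, 4, 4, 1, 1, 1, 1, 1, 1, 1, 1, 1, 1, 1, 1, 1, 1, 1, 1, 1].
sign(π) = (−1)^{n − #cycles} = (−1)^{85−34} = (−1)^51 = -1.

-1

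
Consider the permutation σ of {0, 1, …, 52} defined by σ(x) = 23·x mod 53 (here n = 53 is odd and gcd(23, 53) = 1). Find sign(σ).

-1

Orbit of 30 under x↦23x: [30, 1, 23, 52]… (length divides ord_53(23)).
The orbit structure of x ↦ 23x mod 53: 14 orbits of sizes [4, 4, 4, 4, 4, 4, 4, 4, 4, 4, 4, 4, 4, 1].
14 cycles on 53: each ℓ→(−1)^(ℓ−1), product (−1)^39 = -1.
Via Zolotarev, sign(π_{23}) = (23|53) = -1.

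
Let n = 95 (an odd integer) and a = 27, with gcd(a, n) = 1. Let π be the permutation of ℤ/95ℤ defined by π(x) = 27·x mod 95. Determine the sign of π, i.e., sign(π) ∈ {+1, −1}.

+1

Start at x=11: 11 → 12 → 39 → 8 → 26 → 37 → 49 → … (one orbit).
Cycle type of π: 12×6 + 6×3 + 4 + 1; total 11 cycles.
Σ(ℓ_i−1) = 95−11 = 84; sign = (−1)^84 = +1.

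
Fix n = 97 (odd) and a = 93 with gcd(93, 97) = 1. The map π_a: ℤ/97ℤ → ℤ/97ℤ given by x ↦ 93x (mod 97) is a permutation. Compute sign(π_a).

+1

Start at x=73: 73 → 96 → 4 → 81 → 64 → 35 → 54 → … (one orbit).
The orbit structure of x ↦ 93x mod 97: 5 orbits of sizes [24, 24, 24, 24, 1].
97 − 5 = 92 transpositions; sign(π) = (−1)^92 = +1.
(93|97)_J = +1 (Zolotarev's lemma cross-check).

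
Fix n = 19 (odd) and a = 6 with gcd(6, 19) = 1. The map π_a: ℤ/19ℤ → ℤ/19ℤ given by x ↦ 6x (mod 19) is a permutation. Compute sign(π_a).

+1

Orbit of 6 under x↦6x: [6, 17, 7, 4, 5, 11, 9]… (length divides ord_19(6)).
Decompose π into cycles: lengths [9, 9, 1] (3 cycles, including the fixed point 0).
Σ(ℓ_i−1) = 19−3 = 16; sign = (−1)^16 = +1.
(6|19)_J = +1 (Zolotarev's lemma cross-check).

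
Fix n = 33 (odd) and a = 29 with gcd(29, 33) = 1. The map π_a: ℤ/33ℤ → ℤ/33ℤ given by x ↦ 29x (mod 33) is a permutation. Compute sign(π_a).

+1

Trace 8: π^k(8) = [8, 1, 29, 16, 2, 25, 32] for k=0..6.
π_29 has 5 disjoint cycles with lengths [10, 10, 10, 2, 1] on {0,…,32}.
33 − 5 = 28 transpositions; sign(π) = (−1)^28 = +1.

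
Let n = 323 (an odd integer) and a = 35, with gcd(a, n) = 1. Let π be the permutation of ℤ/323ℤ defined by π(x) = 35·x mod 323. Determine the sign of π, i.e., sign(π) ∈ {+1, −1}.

Start at x=188: 188 → 120 → 1 → 35 → 256 → 239 → 290 → … (one orbit).
51 cycles of lengths [9, 9, 9, 9, 9, 9, 9, 9, 9, 9, 9, 9, 9, 9, 9, 9, 9, 9, 9, 9, 9, 9, 9, 9, 9, 9, 9, 9, 9, 9, 9, 9, 9, 9, 1, 1, 1, 1, 1, 1, 1, 1, 1, 1, 1, 1, 1, 1, 1, 1, 1].
Σ(ℓ_i−1) = 323−51 = 272; sign = (−1)^272 = +1.

+1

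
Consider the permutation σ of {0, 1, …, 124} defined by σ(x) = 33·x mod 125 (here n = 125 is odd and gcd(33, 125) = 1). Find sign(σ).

Orbit of 109 under x↦33x: [109, 97, 76, 8, 14, 87, 121]… (length divides ord_125(33)).
Decompose π into cycles: lengths [100, 20, 4, 1] (4 cycles, including the fixed point 0).
sign(π) = (−1)^{n − #cycles} = (−1)^{125−4} = (−1)^121 = -1.
The Jacobi symbol (33|125) = -1 (Zolotarev) agrees.

-1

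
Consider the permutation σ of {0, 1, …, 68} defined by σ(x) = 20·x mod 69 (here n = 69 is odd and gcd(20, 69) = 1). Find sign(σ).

Orbit of 55 under x↦20x: [55, 65, 58, 56, 16, 44, 52]… (length divides ord_69(20)).
π_20 has 5 disjoint cycles with lengths [22, 22, 22, 2, 1] on {0,…,68}.
5 cycles on 69: each ℓ→(−1)^(ℓ−1), product (−1)^64 = +1.
Zolotarev: (20|69) = +1, matching the cycle-count sign.

+1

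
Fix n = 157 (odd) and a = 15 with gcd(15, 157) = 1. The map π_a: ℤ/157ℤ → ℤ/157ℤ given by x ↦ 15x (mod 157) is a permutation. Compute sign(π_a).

-1

Start at x=27: 27 → 91 → 109 → 65 → 33 → 24 → 46 → … (one orbit).
Decompose π into cycles: lengths [156, 1] (2 cycles, including the fixed point 0).
sign(π) = (−1)^{n − #cycles} = (−1)^{157−2} = (−1)^155 = -1.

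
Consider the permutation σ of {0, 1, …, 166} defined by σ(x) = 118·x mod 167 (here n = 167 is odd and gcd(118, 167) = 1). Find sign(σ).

Start at x=65: 65 → 155 → 87 → 79 → 137 → 134 → 114 → … (one orbit).
Cycle lengths of π_118 on ℤ/167ℤ: [166, 1]; 2 cycles in total.
sign(π) = (−1)^{n − #cycles} = (−1)^{167−2} = (−1)^165 = -1.
Check: (118/167) = -1 by Zolotarev.

-1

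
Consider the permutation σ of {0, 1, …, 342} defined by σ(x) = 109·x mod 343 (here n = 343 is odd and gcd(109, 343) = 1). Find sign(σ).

+1

Trace 67: π^k(67) = [67, 100, 267, 291, 163, 274, 25] for k=0..6.
Cycle lengths of π_109 on ℤ/343ℤ: [147, 147, 21, 21, 3, 3, 1]; 7 cycles in total.
With 7 cycles on 343 points, sign = (−1)^{343−7} = +1.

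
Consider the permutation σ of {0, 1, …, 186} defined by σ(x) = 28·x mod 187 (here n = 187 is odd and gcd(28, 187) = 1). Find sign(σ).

Trace 36: π^k(36) = [36, 73, 174, 10, 93, 173, 169] for k=0..6.
π_28 has 5 disjoint cycles with lengths [80, 80, 16, 10, 1] on {0,…,186}.
187 − 5 = 182 transpositions; sign(π) = (−1)^182 = +1.

+1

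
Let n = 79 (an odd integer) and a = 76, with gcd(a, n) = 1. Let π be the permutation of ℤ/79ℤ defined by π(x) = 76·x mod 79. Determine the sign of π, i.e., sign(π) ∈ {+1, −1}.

Orbit of 23 under x↦76x: [23, 10, 49, 11, 46, 20, 19]… (length divides ord_79(76)).
Cycle lengths of π_76 on ℤ/79ℤ: [39, 39, 1]; 3 cycles in total.
3 cycles on 79: each ℓ→(−1)^(ℓ−1), product (−1)^76 = +1.
Via Zolotarev, sign(π_{76}) = (76|79) = +1.

+1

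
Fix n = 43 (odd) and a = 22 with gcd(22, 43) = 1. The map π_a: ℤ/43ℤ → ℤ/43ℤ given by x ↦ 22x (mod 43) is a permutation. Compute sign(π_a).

Orbit of 16 under x↦22x: [16, 8, 4, 2, 1, 22, 11]… (length divides ord_43(22)).
π_22 has 4 disjoint cycles with lengths [14, 14, 14, 1] on {0,…,42}.
sign(π) = (−1)^{n − #cycles} = (−1)^{43−4} = (−1)^39 = -1.

-1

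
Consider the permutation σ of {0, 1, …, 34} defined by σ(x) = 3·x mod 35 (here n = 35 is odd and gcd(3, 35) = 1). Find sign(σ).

Orbit of 1 under x↦3x: [1, 3, 9, 27, 11, 33, 29]… (length divides ord_35(3)).
Decompose π into cycles: lengths [12, 12, 6, 4, 1] (5 cycles, including the fixed point 0).
n − c = 35 − 5 = 30; sign = (−1)^30 = +1.

+1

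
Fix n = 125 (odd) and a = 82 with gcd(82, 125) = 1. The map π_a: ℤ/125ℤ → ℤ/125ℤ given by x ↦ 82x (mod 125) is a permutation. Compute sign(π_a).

Orbit of 74 under x↦82x: [74, 68, 76, 107, 24, 93, 1]… (length divides ord_125(82)).
π_82 has 12 disjoint cycles with lengths [20, 20, 20, 20, 20, 4, 4, 4, 4, 4, 4, 1] on {0,…,124}.
With 12 cycles on 125 points, sign = (−1)^{125−12} = -1.

-1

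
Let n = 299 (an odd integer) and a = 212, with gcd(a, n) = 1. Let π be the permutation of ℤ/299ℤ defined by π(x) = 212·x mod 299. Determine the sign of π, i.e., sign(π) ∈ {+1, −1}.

-1

Trace 289: π^k(289) = [289, 272, 256, 153, 144, 30, 81] for k=0..6.
The orbit structure of x ↦ 212x mod 299: 8 orbits of sizes [66, 66, 66, 66, 22, 6, 6, 1].
n − c = 299 − 8 = 291; sign = (−1)^291 = -1.
The Jacobi symbol (212|299) = -1 (Zolotarev) agrees.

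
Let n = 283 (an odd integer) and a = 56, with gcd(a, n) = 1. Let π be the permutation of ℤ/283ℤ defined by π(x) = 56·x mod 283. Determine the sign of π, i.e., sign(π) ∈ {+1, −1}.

-1

Start at x=5: 5 → 280 → 115 → 214 → 98 → 111 → 273 → … (one orbit).
Decompose π into cycles: lengths [282, 1] (2 cycles, including the fixed point 0).
2 cycles on 283: each ℓ→(−1)^(ℓ−1), product (−1)^281 = -1.
Zolotarev: (56|283) = -1, matching the cycle-count sign.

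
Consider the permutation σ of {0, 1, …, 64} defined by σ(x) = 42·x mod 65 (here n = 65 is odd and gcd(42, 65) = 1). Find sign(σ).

Trace 29: π^k(29) = [29, 48, 1, 42, 9, 53, 16] for k=0..6.
Cycle type of π: 12×4 + 4 + 3×4 + 1; total 10 cycles.
sign(π) = (−1)^{n − #cycles} = (−1)^{65−10} = (−1)^55 = -1.
The Jacobi symbol (42|65) = -1 (Zolotarev) agrees.

-1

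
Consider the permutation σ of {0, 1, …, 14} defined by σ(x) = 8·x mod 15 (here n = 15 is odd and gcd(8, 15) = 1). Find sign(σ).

Orbit of 4 under x↦8x: [4, 2, 1, 8]… (length divides ord_15(8)).
π_8 has 5 disjoint cycles with lengths [4, 4, 4, 2, 1] on {0,…,14}.
15 − 5 = 10 transpositions; sign(π) = (−1)^10 = +1.
Check: (8/15) = +1 by Zolotarev.

+1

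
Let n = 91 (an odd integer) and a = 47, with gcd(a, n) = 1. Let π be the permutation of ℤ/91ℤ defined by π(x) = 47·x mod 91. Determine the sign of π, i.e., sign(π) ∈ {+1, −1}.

+1

Start at x=83: 83 → 79 → 73 → 64 → 5 → 53 → 34 → … (one orbit).
The orbit structure of x ↦ 47x mod 91: 11 orbits of sizes [12, 12, 12, 12, 12, 12, 6, 4, 4, 4, 1].
11 cycles on 91: each ℓ→(−1)^(ℓ−1), product (−1)^80 = +1.
Via Zolotarev, sign(π_{47}) = (47|91) = +1.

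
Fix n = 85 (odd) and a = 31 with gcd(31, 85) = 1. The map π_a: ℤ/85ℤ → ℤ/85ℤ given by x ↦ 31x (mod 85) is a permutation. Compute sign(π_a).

Start at x=61: 61 → 21 → 56 → 36 → 11 → 1 → 31 → … (one orbit).
10 cycles of lengths [16, 16, 16, 16, 16, 1, 1, 1, 1, 1].
10 cycles on 85: each ℓ→(−1)^(ℓ−1), product (−1)^75 = -1.
Via Zolotarev, sign(π_{31}) = (31|85) = -1.

-1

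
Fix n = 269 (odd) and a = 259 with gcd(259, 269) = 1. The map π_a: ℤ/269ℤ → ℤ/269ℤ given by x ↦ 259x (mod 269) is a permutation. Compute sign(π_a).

-1

Start at x=185: 185 → 33 → 208 → 72 → 87 → 206 → 92 → … (one orbit).
π_259 has 2 disjoint cycles with lengths [268, 1] on {0,…,268}.
sign(π) = (−1)^{n − #cycles} = (−1)^{269−2} = (−1)^267 = -1.
Check: (259/269) = -1 by Zolotarev.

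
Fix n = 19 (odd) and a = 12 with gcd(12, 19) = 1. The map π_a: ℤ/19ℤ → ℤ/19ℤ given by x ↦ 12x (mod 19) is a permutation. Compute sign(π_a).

Start at x=1: 1 → 12 → 11 → 18 → 7 → 8 → 1 (one orbit).
The orbit structure of x ↦ 12x mod 19: 4 orbits of sizes [6, 6, 6, 1].
4 cycles on 19: each ℓ→(−1)^(ℓ−1), product (−1)^15 = -1.
Zolotarev: (12|19) = -1, matching the cycle-count sign.

-1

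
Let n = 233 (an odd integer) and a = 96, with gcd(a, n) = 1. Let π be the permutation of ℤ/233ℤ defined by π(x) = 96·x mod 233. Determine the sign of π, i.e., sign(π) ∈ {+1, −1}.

-1

Orbit of 144 under x↦96x: [144, 77, 169, 147, 132, 90, 19]… (length divides ord_233(96)).
Cycle lengths of π_96 on ℤ/233ℤ: [232, 1]; 2 cycles in total.
233 − 2 = 231 transpositions; sign(π) = (−1)^231 = -1.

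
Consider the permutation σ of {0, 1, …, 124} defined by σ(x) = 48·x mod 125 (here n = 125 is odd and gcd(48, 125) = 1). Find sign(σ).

Orbit of 33 under x↦48x: [33, 84, 32, 36, 103, 69, 62]… (length divides ord_125(48)).
4 cycles of lengths [100, 20, 4, 1].
With 4 cycles on 125 points, sign = (−1)^{125−4} = -1.
Zolotarev: (48|125) = -1, matching the cycle-count sign.

-1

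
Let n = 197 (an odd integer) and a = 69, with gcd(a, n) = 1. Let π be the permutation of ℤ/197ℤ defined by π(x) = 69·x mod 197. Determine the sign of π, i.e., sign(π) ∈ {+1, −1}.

Start at x=191: 191 → 177 → 196 → 128 → 164 → 87 → 93 → … (one orbit).
π_69 has 8 disjoint cycles with lengths [28, 28, 28, 28, 28, 28, 28, 1] on {0,…,196}.
n − c = 197 − 8 = 189; sign = (−1)^189 = -1.

-1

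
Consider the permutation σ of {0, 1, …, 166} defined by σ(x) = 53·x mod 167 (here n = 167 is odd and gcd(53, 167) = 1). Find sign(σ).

Orbit of 87 under x↦53x: [87, 102, 62, 113, 144, 117, 22]… (length divides ord_167(53)).
π_53 has 2 disjoint cycles with lengths [166, 1] on {0,…,166}.
sign(π) = (−1)^{n − #cycles} = (−1)^{167−2} = (−1)^165 = -1.

-1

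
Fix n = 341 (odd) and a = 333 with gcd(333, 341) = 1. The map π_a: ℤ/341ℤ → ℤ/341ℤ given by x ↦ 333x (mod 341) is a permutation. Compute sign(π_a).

-1

Start at x=339: 339 → 16 → 213 → 1 → 333 → 64 → 170 → … (one orbit).
Cycle type of π: 10×33 + 5×2 + 1; total 36 cycles.
36 cycles on 341: each ℓ→(−1)^(ℓ−1), product (−1)^305 = -1.
Via Zolotarev, sign(π_{333}) = (333|341) = -1.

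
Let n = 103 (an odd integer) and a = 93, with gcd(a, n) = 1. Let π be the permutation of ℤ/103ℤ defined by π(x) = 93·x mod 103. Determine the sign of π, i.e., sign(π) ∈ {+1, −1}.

Trace 8: π^k(8) = [8, 23, 79, 34, 72, 1, 93] for k=0..6.
Cycle type of π: 17×6 + 1; total 7 cycles.
With 7 cycles on 103 points, sign = (−1)^{103−7} = +1.
Via Zolotarev, sign(π_{93}) = (93|103) = +1.

+1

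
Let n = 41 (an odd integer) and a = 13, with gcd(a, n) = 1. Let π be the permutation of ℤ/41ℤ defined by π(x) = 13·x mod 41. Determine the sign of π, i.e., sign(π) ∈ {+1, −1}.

Trace 12: π^k(12) = [12, 33, 19, 1, 13, 5, 24] for k=0..6.
Cycle lengths of π_13 on ℤ/41ℤ: [40, 1]; 2 cycles in total.
2 cycles on 41: each ℓ→(−1)^(ℓ−1), product (−1)^39 = -1.
The Jacobi symbol (13|41) = -1 (Zolotarev) agrees.

-1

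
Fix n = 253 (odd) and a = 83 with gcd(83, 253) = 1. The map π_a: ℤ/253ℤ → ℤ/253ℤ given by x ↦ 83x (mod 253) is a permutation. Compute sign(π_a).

+1

Trace 59: π^k(59) = [59, 90, 133, 160, 124, 172, 108] for k=0..6.
Cycle lengths of π_83 on ℤ/253ℤ: [110, 110, 22, 10, 1]; 5 cycles in total.
sign(π) = (−1)^{n − #cycles} = (−1)^{253−5} = (−1)^248 = +1.
(83|253)_J = +1 (Zolotarev's lemma cross-check).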